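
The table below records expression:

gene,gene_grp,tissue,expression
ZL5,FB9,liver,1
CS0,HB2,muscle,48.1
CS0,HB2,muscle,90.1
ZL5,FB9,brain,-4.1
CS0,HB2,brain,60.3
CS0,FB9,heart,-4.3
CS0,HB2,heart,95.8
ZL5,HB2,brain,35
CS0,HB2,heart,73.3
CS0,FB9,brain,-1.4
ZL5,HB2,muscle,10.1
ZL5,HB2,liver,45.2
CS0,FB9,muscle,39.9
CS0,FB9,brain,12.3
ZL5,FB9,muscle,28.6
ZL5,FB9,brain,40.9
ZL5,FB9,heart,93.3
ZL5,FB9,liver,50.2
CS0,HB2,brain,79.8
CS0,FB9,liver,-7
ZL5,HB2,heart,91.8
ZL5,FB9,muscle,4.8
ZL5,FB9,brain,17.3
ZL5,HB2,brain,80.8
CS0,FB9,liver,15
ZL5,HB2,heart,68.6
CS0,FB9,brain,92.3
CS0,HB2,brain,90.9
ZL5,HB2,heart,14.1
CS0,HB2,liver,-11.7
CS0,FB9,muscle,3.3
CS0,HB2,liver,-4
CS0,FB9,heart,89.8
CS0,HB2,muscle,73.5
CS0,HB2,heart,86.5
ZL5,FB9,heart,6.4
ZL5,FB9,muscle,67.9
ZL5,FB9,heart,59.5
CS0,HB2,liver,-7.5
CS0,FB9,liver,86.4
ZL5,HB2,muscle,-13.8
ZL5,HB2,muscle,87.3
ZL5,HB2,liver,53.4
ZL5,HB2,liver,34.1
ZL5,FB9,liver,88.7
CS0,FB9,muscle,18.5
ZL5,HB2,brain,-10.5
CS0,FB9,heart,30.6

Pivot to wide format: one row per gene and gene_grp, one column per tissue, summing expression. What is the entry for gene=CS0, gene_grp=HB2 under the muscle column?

211.7

Rows with gene=CS0, gene_grp=HB2 and tissue=muscle: expression values are 48.1, 90.1, 73.5.
48.1 + 90.1 + 73.5 = 211.7.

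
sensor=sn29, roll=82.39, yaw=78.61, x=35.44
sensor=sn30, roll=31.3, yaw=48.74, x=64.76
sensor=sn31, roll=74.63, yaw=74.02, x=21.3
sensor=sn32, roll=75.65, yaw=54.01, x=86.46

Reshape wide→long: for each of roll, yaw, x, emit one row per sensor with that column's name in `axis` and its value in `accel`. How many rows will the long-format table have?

4 sensor values × 3 melted columns = 12 rows.

12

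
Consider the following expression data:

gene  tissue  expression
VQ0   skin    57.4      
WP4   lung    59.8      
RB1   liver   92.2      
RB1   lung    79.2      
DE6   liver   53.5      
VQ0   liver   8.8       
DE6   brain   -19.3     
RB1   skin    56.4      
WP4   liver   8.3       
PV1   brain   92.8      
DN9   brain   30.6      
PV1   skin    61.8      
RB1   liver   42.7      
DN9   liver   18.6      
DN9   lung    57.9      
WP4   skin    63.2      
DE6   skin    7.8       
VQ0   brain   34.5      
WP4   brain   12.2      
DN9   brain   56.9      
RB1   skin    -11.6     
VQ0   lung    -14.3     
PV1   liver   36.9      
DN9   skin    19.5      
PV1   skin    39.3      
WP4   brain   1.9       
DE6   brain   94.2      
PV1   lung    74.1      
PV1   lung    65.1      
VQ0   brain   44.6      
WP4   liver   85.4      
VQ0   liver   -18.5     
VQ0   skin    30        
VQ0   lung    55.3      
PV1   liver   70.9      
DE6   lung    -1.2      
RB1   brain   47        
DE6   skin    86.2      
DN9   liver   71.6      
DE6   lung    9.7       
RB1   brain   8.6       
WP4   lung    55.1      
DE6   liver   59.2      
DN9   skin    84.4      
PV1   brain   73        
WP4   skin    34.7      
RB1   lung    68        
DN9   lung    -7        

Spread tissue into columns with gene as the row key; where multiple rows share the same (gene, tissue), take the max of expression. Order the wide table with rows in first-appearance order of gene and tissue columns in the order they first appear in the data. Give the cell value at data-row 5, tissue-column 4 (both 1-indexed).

With rows in first-appearance order of gene, row 5 is gene=PV1. tissue columns in first-appearance order: skin, lung, liver, brain; column 4 is brain.
Long rows with gene=PV1, tissue=brain: max(92.8, 73) = 92.8.

92.8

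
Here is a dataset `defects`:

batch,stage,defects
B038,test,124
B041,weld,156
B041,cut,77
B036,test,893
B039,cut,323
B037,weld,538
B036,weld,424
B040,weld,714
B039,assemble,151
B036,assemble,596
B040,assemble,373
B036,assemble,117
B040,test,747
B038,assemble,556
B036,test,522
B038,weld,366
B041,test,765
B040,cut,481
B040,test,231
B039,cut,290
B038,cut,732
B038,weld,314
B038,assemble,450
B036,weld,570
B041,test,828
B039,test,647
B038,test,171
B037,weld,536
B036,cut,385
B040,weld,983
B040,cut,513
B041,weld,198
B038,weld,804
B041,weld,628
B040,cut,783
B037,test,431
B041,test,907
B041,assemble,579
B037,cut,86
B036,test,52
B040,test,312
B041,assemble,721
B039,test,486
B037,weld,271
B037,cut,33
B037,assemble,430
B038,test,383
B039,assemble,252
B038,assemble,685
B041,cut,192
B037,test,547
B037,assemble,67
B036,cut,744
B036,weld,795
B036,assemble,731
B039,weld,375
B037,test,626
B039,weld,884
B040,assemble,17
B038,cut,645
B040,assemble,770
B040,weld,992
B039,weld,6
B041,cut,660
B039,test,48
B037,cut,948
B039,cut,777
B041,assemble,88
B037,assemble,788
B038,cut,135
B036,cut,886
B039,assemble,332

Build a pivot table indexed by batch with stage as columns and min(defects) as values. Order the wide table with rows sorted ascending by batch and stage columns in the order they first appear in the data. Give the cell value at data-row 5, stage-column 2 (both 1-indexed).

714

With rows sorted ascending by batch, row 5 is batch=B040. stage columns in first-appearance order: test, weld, cut, assemble; column 2 is weld.
Long rows with batch=B040, stage=weld: min(714, 983, 992) = 714.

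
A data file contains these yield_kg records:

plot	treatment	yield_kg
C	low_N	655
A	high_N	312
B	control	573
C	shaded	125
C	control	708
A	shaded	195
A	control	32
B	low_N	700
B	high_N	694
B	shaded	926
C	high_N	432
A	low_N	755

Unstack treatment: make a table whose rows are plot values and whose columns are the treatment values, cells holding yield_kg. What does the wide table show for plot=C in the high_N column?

Wide layout: rows indexed by plot, columns are the 4 distinct treatment values (low_N, high_N, control, shaded).
Cell (plot=C, treatment=high_N) draws from the long row where plot=C and treatment=high_N, which has yield_kg=432.

432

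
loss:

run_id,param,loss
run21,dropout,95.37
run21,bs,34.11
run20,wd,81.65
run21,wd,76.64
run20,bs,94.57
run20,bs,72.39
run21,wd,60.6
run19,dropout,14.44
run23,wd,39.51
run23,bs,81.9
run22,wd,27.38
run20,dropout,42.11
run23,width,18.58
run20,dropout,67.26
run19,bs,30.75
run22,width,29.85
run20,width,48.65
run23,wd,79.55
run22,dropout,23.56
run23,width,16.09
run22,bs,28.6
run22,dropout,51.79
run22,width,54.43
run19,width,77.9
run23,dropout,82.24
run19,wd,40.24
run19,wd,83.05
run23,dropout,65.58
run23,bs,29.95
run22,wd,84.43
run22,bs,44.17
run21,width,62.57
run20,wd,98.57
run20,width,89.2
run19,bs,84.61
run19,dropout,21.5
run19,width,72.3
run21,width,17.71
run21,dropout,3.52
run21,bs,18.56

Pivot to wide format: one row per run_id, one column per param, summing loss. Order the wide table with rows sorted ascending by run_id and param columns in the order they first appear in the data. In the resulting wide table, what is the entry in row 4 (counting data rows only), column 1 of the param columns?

75.35

With rows sorted ascending by run_id, row 4 is run_id=run22. param columns in first-appearance order: dropout, bs, wd, width; column 1 is dropout.
Long rows with run_id=run22, param=dropout: 23.56 + 51.79 = 75.35.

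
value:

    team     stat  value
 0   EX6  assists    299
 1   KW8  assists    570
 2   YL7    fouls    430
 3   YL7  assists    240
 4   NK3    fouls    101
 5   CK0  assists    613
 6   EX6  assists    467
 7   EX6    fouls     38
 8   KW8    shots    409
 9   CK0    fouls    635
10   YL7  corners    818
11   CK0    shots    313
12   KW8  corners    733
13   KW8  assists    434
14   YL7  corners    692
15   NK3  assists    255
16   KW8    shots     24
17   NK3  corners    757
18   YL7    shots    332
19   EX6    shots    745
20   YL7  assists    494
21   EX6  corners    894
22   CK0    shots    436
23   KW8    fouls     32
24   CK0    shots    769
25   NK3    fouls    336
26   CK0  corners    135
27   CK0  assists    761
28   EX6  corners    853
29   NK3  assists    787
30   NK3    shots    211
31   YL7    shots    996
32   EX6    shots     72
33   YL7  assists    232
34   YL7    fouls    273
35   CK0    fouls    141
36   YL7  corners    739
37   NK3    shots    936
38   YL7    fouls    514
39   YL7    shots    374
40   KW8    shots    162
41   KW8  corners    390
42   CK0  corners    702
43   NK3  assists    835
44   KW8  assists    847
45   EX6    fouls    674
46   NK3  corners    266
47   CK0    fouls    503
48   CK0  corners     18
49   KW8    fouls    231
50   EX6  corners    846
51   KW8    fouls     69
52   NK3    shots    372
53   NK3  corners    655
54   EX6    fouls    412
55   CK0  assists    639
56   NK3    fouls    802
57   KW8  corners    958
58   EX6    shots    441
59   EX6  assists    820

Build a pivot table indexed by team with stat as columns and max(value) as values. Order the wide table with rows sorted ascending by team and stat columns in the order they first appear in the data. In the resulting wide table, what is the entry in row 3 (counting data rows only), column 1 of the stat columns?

847

With rows sorted ascending by team, row 3 is team=KW8. stat columns in first-appearance order: assists, fouls, shots, corners; column 1 is assists.
Long rows with team=KW8, stat=assists: max(570, 434, 847) = 847.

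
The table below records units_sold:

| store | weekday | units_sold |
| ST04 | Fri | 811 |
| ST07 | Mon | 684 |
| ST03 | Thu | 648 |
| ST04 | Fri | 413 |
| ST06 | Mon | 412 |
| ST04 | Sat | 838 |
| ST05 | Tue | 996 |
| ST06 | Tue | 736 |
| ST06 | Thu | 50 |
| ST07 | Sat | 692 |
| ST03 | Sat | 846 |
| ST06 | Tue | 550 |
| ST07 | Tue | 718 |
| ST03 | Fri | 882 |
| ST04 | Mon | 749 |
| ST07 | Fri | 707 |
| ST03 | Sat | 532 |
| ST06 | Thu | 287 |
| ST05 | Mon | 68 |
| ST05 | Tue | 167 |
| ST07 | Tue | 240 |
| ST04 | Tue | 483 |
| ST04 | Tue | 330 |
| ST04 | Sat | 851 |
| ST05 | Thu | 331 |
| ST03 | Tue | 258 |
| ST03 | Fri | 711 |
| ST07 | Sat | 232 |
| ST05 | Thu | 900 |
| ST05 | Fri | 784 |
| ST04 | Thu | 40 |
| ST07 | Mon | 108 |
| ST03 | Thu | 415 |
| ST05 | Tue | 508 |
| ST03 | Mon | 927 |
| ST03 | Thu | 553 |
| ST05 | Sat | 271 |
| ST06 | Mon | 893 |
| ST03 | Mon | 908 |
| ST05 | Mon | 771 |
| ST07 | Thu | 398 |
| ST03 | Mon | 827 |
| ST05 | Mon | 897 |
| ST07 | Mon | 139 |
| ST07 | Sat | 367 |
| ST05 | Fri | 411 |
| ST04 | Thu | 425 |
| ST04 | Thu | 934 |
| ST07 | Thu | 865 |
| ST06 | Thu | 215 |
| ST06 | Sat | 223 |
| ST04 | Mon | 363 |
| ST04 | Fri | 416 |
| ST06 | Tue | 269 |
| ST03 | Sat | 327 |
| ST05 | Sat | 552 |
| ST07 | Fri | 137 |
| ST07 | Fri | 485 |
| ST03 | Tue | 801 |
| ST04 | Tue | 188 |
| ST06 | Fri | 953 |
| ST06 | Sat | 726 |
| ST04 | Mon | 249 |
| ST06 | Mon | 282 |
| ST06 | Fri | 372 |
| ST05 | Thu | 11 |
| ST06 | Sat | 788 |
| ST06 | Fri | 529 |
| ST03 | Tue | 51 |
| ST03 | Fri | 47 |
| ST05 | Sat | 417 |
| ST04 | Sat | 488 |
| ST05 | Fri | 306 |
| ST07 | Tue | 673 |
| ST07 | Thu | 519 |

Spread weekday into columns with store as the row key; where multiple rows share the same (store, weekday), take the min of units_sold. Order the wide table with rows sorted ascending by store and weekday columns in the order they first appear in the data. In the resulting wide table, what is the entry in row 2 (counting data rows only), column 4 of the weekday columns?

With rows sorted ascending by store, row 2 is store=ST04. weekday columns in first-appearance order: Fri, Mon, Thu, Sat, Tue; column 4 is Sat.
Long rows with store=ST04, weekday=Sat: min(838, 851, 488) = 488.

488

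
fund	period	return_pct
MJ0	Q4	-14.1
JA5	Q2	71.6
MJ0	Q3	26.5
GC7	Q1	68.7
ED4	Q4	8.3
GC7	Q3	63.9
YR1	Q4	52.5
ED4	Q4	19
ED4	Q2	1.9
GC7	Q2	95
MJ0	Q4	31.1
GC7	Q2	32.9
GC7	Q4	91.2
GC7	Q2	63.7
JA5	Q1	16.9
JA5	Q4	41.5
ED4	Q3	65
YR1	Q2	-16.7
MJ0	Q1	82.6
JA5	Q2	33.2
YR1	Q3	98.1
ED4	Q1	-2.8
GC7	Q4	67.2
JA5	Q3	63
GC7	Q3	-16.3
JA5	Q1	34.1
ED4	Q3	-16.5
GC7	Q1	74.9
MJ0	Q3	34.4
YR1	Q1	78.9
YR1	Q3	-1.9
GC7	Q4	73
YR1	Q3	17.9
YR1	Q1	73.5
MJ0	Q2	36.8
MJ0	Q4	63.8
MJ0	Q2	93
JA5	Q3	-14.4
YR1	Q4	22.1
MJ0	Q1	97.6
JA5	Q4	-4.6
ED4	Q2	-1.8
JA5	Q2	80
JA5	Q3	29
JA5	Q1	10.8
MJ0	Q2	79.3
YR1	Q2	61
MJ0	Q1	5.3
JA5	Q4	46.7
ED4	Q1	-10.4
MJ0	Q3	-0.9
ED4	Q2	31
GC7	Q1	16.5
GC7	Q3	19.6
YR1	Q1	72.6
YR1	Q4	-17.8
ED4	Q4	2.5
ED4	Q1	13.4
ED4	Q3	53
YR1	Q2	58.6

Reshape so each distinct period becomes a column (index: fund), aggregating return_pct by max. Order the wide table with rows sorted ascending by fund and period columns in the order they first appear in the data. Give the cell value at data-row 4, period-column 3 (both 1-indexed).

With rows sorted ascending by fund, row 4 is fund=MJ0. period columns in first-appearance order: Q4, Q2, Q3, Q1; column 3 is Q3.
Long rows with fund=MJ0, period=Q3: max(26.5, 34.4, -0.9) = 34.4.

34.4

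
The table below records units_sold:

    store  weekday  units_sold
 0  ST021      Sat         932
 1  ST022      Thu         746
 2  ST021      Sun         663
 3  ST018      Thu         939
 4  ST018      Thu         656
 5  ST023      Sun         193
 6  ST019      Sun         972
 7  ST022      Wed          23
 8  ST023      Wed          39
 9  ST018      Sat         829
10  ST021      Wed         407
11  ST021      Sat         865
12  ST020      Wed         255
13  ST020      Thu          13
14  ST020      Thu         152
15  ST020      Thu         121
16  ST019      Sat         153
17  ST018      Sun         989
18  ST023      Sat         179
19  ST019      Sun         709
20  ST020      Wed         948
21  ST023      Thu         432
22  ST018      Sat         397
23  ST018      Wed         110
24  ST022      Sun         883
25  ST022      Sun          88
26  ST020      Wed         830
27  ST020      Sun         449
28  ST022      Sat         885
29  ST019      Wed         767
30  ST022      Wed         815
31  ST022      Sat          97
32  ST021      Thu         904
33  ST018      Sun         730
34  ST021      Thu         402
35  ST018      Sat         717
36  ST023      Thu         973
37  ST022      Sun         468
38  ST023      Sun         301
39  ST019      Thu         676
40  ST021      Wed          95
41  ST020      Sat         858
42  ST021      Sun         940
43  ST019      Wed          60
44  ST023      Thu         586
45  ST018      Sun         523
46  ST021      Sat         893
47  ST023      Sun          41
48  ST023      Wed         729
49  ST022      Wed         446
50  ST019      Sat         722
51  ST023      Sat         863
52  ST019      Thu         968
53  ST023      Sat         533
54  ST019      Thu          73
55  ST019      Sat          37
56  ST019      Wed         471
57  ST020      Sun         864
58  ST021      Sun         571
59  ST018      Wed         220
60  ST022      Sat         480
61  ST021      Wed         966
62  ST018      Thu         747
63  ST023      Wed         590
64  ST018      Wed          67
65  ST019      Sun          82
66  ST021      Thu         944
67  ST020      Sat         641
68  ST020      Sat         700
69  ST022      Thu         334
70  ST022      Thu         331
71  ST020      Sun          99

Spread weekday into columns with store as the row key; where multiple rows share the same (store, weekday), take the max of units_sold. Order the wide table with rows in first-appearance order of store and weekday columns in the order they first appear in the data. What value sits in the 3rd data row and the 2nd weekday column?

939

With rows in first-appearance order of store, row 3 is store=ST018. weekday columns in first-appearance order: Sat, Thu, Sun, Wed; column 2 is Thu.
Long rows with store=ST018, weekday=Thu: max(939, 656, 747) = 939.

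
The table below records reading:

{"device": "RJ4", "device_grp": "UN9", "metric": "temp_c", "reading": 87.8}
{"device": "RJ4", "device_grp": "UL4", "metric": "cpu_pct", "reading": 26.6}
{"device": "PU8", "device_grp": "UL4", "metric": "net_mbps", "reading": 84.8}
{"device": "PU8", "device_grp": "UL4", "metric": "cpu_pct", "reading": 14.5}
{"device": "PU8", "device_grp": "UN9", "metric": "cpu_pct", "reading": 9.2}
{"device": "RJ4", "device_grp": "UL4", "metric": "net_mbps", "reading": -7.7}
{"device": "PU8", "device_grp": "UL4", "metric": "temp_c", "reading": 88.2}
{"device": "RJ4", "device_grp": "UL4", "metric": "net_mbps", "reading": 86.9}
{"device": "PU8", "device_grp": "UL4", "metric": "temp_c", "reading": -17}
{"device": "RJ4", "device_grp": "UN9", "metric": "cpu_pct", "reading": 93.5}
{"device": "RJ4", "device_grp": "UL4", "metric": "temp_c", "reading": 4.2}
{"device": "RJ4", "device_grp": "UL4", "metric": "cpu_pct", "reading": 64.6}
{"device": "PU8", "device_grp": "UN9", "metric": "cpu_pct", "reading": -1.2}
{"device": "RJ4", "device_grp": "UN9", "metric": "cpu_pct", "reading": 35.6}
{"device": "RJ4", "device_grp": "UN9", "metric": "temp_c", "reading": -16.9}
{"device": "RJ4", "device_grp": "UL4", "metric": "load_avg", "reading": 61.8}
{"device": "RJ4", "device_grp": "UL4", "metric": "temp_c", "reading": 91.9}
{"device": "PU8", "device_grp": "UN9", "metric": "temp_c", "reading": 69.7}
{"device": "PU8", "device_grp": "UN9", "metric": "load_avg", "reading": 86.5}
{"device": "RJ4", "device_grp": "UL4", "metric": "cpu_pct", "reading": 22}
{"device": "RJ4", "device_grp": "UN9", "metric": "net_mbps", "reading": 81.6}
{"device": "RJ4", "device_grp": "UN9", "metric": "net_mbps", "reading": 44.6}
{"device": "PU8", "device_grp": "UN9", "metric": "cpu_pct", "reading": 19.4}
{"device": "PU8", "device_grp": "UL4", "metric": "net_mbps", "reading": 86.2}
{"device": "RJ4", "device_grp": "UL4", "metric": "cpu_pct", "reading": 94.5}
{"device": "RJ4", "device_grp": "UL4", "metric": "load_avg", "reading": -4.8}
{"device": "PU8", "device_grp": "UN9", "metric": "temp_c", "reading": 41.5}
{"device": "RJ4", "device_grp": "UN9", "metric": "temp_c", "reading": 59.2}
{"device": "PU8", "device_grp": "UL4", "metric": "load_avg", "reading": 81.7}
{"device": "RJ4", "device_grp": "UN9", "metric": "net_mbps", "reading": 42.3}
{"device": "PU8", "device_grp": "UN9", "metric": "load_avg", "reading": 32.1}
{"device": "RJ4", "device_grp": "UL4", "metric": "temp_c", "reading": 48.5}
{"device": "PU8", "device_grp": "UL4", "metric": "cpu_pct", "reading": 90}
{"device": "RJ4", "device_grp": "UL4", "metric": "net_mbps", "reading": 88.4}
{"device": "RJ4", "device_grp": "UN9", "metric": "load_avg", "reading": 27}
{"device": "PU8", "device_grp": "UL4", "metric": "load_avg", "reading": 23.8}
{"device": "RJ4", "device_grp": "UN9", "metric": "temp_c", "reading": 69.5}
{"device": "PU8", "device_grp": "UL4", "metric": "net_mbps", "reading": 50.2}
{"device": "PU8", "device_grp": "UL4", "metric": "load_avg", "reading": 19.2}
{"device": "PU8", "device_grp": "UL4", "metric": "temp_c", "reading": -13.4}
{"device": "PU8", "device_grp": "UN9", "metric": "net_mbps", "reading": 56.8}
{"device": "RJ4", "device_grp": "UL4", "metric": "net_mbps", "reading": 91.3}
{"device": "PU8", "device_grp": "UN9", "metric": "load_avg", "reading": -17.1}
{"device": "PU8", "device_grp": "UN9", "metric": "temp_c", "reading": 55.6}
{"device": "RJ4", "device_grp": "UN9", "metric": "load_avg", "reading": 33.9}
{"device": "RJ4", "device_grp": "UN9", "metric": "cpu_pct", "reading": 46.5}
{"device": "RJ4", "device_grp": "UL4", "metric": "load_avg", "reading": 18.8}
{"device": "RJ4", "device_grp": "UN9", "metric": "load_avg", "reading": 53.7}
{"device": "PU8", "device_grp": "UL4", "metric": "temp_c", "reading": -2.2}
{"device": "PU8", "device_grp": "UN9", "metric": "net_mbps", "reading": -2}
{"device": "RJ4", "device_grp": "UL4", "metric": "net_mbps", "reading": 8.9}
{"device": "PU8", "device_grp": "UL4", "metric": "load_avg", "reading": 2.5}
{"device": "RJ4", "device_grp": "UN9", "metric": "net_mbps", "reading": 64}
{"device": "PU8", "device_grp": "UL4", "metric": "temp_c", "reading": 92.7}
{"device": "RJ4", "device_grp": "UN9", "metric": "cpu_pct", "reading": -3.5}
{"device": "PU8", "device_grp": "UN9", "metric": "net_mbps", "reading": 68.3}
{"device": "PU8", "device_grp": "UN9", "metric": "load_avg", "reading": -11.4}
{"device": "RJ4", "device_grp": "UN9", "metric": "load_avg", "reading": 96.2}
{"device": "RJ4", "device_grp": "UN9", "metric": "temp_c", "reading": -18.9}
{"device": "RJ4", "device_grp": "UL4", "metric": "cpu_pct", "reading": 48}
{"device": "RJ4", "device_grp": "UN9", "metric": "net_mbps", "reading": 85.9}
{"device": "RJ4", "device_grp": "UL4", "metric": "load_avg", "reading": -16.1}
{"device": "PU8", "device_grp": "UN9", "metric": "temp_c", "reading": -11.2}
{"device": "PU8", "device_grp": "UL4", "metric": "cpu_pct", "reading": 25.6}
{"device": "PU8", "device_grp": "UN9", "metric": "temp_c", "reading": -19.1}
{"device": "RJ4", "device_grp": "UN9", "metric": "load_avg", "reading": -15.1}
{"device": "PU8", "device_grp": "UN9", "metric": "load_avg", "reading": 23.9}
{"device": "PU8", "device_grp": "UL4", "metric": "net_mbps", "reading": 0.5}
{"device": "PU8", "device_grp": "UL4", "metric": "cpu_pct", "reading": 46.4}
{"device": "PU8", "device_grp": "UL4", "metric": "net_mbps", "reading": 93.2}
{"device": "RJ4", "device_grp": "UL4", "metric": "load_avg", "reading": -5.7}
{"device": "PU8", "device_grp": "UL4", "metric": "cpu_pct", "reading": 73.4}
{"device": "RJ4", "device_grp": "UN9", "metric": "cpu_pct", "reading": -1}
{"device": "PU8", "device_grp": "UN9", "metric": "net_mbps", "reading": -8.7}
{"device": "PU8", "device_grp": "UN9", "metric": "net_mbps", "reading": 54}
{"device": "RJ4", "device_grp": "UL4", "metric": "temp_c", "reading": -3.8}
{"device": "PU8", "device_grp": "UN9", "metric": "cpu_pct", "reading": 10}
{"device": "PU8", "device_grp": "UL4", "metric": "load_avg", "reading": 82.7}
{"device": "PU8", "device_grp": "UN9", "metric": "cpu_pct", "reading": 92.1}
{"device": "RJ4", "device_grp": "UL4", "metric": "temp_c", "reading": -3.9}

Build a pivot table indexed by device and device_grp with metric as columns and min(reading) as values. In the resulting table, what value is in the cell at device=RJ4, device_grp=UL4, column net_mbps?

Rows with device=RJ4, device_grp=UL4 and metric=net_mbps: reading values are -7.7, 86.9, 88.4, 91.3, 8.9.
min(-7.7, 86.9, 88.4, 91.3, 8.9) = -7.7.

-7.7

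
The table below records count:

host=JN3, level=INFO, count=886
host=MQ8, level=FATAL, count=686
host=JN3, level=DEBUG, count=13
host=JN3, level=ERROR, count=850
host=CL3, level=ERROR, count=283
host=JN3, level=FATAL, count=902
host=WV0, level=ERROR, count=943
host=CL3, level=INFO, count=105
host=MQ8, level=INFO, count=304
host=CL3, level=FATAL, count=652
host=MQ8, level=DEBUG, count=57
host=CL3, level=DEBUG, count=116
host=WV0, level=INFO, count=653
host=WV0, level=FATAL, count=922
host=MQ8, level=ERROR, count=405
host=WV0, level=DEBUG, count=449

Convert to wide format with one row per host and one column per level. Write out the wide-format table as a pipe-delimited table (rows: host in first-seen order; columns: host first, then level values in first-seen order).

| host | INFO | FATAL | DEBUG | ERROR |
| JN3 | 886 | 902 | 13 | 850 |
| MQ8 | 304 | 686 | 57 | 405 |
| CL3 | 105 | 652 | 116 | 283 |
| WV0 | 653 | 922 | 449 | 943 |

Columns: host plus the 4 distinct level values (INFO, FATAL, DEBUG, ERROR).
For example, row JN3 column INFO takes count=886 from the long row (JN3, INFO).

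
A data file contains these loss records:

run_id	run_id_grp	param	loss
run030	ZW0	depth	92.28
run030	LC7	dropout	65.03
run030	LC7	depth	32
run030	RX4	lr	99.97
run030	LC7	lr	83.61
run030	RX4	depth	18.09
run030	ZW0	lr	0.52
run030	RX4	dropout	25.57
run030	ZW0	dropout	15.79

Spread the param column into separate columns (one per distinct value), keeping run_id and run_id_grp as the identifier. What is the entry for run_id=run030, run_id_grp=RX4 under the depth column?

18.09

Wide layout: rows indexed by run_id and run_id_grp, columns are the 3 distinct param values (depth, dropout, lr).
Cell (run_id=run030, run_id_grp=RX4, param=depth) draws from the long row where run_id=run030, run_id_grp=RX4 and param=depth, which has loss=18.09.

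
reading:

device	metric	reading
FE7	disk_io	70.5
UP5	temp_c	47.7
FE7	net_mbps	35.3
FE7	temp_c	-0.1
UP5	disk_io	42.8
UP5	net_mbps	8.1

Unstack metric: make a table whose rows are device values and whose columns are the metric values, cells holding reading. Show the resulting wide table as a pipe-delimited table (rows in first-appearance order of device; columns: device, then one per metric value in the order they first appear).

Columns: device plus the 3 distinct metric values (disk_io, temp_c, net_mbps).
For example, row FE7 column disk_io takes reading=70.5 from the long row (FE7, disk_io).

| device | disk_io | temp_c | net_mbps |
| FE7 | 70.5 | -0.1 | 35.3 |
| UP5 | 42.8 | 47.7 | 8.1 |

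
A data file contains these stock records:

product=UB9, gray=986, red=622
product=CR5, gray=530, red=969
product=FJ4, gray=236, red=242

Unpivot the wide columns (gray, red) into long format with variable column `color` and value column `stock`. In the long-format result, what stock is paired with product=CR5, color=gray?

530

Unpivoting turns each (product, wide-column) pair into one long row.
The wide cell at row CR5, column gray holds 530, so the long row (CR5, gray) has stock=530.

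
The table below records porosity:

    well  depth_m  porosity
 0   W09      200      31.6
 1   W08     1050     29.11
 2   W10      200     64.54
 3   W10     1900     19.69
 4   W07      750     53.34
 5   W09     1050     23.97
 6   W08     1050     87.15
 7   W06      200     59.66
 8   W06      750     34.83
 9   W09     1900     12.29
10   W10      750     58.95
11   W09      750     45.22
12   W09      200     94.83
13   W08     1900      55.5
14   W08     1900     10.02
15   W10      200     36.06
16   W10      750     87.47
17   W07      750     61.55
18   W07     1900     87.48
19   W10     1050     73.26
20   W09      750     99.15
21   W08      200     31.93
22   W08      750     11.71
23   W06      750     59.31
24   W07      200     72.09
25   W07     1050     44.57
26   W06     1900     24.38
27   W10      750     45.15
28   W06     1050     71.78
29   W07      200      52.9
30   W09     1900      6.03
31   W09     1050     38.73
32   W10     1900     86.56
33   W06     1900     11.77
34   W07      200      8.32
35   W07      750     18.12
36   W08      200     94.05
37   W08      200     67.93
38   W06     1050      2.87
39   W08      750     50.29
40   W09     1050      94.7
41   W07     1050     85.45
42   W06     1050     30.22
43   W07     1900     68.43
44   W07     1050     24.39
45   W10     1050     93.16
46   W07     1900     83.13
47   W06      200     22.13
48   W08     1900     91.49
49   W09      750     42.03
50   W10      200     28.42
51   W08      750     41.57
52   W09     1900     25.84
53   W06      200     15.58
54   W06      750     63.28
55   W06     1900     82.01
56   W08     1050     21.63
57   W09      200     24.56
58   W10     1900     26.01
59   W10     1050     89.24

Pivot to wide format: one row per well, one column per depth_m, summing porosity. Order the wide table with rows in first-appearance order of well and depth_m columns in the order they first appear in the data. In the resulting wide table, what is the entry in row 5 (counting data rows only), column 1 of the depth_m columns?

97.37

With rows in first-appearance order of well, row 5 is well=W06. depth_m columns in first-appearance order: 200, 1050, 1900, 750; column 1 is 200.
Long rows with well=W06, depth_m=200: 59.66 + 22.13 + 15.58 = 97.37.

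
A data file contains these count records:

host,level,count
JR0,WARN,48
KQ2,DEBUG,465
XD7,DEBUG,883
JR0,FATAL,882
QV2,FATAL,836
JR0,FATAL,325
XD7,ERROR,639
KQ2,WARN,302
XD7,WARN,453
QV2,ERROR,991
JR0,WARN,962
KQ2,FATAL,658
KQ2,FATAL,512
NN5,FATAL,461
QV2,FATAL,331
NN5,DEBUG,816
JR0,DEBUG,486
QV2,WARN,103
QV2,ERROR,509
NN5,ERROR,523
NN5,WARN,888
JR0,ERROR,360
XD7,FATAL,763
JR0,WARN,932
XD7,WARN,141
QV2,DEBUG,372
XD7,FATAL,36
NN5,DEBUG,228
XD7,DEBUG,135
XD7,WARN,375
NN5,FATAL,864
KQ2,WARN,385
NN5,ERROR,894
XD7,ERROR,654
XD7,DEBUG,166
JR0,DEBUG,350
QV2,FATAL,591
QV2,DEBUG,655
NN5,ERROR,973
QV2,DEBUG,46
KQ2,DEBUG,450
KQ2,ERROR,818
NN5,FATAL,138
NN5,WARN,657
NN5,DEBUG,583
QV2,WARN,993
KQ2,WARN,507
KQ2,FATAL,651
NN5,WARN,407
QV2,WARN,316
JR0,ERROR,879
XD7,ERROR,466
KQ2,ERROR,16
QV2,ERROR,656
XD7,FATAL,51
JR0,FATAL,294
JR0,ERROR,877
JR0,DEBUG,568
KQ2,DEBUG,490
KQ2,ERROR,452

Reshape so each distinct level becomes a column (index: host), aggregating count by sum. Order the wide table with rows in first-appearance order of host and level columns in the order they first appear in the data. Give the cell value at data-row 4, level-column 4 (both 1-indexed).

With rows in first-appearance order of host, row 4 is host=QV2. level columns in first-appearance order: WARN, DEBUG, FATAL, ERROR; column 4 is ERROR.
Long rows with host=QV2, level=ERROR: 991 + 509 + 656 = 2156.

2156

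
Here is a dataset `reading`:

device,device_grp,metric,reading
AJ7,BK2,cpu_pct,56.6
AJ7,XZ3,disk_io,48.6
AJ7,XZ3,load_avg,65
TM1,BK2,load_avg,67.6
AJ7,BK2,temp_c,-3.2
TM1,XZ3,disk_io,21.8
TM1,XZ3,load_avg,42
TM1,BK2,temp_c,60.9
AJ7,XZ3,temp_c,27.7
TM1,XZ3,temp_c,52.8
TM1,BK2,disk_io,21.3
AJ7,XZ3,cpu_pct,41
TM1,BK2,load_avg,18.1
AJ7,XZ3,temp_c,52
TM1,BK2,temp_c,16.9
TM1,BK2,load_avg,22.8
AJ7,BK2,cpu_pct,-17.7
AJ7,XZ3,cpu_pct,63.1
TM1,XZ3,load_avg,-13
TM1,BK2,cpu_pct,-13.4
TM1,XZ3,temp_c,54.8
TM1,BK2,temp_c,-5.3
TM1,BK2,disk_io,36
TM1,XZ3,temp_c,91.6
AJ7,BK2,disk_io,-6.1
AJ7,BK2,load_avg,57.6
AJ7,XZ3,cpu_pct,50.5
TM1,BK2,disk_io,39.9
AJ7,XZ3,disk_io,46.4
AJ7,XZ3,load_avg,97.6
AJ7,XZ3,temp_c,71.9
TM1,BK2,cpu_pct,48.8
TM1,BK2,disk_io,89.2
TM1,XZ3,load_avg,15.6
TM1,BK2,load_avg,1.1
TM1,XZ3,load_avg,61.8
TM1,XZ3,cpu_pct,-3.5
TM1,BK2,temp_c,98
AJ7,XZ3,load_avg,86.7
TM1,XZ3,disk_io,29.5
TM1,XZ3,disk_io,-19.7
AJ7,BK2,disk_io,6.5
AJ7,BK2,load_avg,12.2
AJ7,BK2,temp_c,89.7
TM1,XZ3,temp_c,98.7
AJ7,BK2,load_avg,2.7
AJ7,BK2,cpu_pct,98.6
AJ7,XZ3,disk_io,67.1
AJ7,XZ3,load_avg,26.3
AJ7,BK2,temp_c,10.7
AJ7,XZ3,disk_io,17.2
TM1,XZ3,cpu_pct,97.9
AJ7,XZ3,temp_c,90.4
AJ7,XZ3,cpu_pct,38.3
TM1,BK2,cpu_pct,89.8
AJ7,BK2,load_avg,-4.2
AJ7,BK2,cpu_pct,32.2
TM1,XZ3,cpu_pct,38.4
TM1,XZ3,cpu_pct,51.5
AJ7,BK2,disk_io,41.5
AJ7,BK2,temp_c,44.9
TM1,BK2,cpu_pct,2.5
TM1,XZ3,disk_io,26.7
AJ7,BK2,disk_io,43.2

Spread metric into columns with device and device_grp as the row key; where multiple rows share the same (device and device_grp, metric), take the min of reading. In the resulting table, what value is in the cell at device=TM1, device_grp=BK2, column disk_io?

21.3

Rows with device=TM1, device_grp=BK2 and metric=disk_io: reading values are 21.3, 36, 39.9, 89.2.
min(21.3, 36, 39.9, 89.2) = 21.3.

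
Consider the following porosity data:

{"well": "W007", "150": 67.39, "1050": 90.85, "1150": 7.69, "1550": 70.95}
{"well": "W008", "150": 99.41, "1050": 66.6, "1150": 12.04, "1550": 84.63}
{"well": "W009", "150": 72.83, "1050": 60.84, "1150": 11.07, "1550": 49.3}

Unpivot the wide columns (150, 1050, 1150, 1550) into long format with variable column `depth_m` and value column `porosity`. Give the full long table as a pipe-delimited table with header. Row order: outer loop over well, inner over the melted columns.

| well | depth_m | porosity |
| W007 | 150 | 67.39 |
| W007 | 1050 | 90.85 |
| W007 | 1150 | 7.69 |
| W007 | 1550 | 70.95 |
| W008 | 150 | 99.41 |
| W008 | 1050 | 66.6 |
| W008 | 1150 | 12.04 |
| W008 | 1550 | 84.63 |
| W009 | 150 | 72.83 |
| W009 | 1050 | 60.84 |
| W009 | 1150 | 11.07 |
| W009 | 1550 | 49.3 |

Each (well, column) pair becomes one row: 3 × 4 = 12 rows.
For example, (W007, 150) → porosity=67.39.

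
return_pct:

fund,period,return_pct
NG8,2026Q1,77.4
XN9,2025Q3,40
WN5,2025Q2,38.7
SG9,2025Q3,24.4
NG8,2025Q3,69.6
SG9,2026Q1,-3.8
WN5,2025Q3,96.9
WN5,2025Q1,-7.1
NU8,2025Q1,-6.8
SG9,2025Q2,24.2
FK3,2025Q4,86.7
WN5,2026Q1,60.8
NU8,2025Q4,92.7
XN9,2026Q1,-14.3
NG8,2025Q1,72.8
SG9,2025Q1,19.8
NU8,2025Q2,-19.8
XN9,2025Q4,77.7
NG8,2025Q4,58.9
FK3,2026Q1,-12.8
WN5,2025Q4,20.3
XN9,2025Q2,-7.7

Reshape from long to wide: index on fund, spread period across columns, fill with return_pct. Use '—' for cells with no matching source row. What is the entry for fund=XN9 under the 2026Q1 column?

The long row with fund=XN9, period=2026Q1 has return_pct=-14.3.

-14.3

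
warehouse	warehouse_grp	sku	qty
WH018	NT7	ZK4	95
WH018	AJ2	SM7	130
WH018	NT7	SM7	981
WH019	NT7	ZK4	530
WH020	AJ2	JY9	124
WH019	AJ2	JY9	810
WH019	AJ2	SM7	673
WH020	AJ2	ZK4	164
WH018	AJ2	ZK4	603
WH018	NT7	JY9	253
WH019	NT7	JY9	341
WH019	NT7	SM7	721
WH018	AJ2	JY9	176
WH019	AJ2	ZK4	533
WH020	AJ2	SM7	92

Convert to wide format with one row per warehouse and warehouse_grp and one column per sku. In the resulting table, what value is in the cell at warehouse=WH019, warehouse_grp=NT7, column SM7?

721

Wide layout: rows indexed by warehouse and warehouse_grp, columns are the 3 distinct sku values (ZK4, SM7, JY9).
Cell (warehouse=WH019, warehouse_grp=NT7, sku=SM7) draws from the long row where warehouse=WH019, warehouse_grp=NT7 and sku=SM7, which has qty=721.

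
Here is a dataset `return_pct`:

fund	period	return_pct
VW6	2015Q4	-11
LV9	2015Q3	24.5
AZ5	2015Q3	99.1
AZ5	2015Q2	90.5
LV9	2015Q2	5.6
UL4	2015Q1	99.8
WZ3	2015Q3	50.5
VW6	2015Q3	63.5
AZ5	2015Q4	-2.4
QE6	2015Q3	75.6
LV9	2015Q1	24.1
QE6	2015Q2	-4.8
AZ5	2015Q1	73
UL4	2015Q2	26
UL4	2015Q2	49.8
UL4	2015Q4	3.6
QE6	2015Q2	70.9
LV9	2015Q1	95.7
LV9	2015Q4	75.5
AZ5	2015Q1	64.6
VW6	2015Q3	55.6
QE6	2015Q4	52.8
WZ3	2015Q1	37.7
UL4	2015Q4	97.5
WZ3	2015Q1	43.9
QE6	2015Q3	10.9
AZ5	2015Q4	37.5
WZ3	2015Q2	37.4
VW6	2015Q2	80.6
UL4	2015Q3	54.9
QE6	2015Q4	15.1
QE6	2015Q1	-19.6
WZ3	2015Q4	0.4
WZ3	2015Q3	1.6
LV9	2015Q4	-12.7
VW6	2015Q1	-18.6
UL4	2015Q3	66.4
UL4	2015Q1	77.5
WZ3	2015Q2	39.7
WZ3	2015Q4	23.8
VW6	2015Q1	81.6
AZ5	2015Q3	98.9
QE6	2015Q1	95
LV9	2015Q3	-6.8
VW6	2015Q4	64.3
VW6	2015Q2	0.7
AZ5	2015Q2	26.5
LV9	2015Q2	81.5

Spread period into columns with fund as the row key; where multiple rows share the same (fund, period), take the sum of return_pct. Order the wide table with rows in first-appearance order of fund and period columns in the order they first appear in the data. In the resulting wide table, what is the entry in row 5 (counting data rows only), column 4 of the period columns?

With rows in first-appearance order of fund, row 5 is fund=WZ3. period columns in first-appearance order: 2015Q4, 2015Q3, 2015Q2, 2015Q1; column 4 is 2015Q1.
Long rows with fund=WZ3, period=2015Q1: 37.7 + 43.9 = 81.6.

81.6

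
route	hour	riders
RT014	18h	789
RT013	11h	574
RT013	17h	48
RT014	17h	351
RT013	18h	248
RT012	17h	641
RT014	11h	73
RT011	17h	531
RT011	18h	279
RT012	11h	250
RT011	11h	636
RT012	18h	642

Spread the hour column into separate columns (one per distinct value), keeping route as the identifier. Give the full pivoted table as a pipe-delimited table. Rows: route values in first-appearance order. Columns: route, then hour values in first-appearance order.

Columns: route plus the 3 distinct hour values (18h, 11h, 17h).
For example, row RT014 column 18h takes riders=789 from the long row (RT014, 18h).

| route | 18h | 11h | 17h |
| RT014 | 789 | 73 | 351 |
| RT013 | 248 | 574 | 48 |
| RT012 | 642 | 250 | 641 |
| RT011 | 279 | 636 | 531 |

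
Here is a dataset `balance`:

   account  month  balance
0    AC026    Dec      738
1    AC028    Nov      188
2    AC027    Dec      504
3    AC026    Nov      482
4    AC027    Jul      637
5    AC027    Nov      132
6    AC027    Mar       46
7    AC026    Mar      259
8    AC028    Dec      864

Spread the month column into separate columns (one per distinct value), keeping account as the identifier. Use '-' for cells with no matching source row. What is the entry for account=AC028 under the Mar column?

No long-format row has account=AC028 and month=Mar, so the cell is -.

-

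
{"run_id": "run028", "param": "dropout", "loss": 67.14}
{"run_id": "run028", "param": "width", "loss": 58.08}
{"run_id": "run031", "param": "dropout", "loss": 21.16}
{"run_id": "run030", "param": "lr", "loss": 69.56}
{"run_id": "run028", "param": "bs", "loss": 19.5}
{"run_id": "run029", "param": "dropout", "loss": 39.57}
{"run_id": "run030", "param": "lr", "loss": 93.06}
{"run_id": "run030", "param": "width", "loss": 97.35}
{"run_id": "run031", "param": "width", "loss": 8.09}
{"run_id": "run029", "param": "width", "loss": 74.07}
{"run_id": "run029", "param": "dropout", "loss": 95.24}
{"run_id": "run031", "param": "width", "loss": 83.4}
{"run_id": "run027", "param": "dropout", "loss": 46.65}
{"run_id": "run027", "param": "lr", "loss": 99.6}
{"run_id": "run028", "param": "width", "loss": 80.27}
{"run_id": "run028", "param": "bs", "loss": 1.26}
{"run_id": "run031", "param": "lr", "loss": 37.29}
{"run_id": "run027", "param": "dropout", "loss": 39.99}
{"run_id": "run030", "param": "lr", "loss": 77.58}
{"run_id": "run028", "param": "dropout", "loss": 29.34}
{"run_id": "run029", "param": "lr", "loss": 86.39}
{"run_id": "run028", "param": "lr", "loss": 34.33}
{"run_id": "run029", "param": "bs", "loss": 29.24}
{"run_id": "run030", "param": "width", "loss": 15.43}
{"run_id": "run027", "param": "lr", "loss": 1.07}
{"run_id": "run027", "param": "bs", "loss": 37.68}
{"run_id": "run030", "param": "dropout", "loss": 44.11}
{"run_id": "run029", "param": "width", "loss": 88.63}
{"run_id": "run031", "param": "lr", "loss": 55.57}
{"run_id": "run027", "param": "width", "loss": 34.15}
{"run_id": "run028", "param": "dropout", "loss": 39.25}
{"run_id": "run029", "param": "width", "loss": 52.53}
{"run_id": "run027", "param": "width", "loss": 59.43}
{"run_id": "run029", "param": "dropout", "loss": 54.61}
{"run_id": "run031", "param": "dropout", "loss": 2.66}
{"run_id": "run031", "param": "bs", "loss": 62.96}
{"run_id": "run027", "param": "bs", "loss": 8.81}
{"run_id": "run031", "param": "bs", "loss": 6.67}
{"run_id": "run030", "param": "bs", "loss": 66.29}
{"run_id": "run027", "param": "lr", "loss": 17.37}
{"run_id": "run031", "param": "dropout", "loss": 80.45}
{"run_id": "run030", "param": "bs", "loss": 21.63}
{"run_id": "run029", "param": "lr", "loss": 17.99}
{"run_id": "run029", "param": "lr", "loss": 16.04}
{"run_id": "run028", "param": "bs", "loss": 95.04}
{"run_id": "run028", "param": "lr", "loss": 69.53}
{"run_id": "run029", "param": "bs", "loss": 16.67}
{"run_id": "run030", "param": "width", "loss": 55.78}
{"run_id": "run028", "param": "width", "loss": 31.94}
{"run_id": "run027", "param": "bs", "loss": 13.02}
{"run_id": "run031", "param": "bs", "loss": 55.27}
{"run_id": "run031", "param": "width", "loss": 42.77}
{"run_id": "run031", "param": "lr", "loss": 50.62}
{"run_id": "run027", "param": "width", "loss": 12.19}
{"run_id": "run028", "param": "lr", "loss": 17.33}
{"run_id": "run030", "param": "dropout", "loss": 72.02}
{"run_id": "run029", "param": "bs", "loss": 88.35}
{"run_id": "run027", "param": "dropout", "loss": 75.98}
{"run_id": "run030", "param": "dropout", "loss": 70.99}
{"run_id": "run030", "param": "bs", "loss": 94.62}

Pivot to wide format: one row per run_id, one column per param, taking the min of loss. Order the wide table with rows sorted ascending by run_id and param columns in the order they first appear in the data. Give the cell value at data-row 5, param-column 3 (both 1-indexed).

37.29

With rows sorted ascending by run_id, row 5 is run_id=run031. param columns in first-appearance order: dropout, width, lr, bs; column 3 is lr.
Long rows with run_id=run031, param=lr: min(37.29, 55.57, 50.62) = 37.29.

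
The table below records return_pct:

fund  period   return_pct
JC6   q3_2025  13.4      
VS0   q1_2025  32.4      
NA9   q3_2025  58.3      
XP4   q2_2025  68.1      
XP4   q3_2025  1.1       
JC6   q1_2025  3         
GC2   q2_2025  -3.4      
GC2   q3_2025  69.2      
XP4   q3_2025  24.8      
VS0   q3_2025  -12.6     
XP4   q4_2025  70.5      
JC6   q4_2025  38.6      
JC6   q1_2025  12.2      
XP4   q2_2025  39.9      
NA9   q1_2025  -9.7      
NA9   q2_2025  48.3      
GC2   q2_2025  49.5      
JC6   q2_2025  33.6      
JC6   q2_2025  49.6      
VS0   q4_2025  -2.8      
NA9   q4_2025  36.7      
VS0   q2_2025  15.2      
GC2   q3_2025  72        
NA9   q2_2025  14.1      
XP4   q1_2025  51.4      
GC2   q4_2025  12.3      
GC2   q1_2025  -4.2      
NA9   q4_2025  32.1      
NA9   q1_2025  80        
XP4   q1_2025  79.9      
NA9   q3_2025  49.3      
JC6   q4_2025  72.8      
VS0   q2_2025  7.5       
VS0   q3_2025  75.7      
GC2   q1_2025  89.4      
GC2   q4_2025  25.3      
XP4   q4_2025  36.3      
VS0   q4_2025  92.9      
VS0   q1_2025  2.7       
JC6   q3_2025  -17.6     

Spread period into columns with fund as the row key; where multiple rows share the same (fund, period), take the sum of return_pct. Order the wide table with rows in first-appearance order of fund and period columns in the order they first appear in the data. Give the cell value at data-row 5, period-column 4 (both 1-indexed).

With rows in first-appearance order of fund, row 5 is fund=GC2. period columns in first-appearance order: q3_2025, q1_2025, q2_2025, q4_2025; column 4 is q4_2025.
Long rows with fund=GC2, period=q4_2025: 12.3 + 25.3 = 37.6.

37.6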